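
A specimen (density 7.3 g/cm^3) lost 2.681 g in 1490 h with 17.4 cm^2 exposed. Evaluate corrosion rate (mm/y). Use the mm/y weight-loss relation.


Apply the mm/y weight-loss relation: CR = 87600 * W / (D * A * T)
Numerator: 87600 * 2.681 = 234855.6
Denominator: 7.3 * 17.4 * 1490 = 189259.8
CR = 234855.6 / 189259.8 = 1.240916 mm/y

1.240916 mm/y


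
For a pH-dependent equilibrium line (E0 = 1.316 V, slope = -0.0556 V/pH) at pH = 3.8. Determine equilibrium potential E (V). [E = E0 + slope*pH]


Apply the Pourbaix line equation: E = E0 + slope*pH
E = 1.316 + (-0.0556)*3.8 = 1.316 + (-0.21128) = 1.10472 V
Rounded to 3 decimal places: E = 1.105 V

1.105 V


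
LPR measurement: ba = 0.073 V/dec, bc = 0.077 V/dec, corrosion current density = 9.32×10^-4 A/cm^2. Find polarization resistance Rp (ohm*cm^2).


Apply the Stern-Geary equation: Rp = ba*bc / (2.303*icorr*(ba+bc))
ba*bc = 0.073*0.077 = 0.005621
ba+bc = 0.15; 2.303*icorr*(ba+bc) = 2.303*9.32×10^-4*0.15 = 3.219594×10^-4
Rp = 0.005621 / 3.219594×10^-4 = 17.5 ohm*cm^2

17.5 ohm*cm^2


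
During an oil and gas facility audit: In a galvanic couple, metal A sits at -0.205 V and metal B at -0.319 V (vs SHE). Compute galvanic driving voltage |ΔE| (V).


Driving voltage is the absolute potential difference.
|ΔE| = |-0.205 − (-0.319)| = 0.114 V

0.114 V


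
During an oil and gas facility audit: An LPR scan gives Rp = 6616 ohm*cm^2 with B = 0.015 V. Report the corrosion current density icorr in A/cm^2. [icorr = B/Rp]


Apply the Stern-Geary relation: icorr = B / Rp
icorr = 0.015 / 6616 = 2.267×10^-6 A/cm^2

2.267×10^-6 A/cm^2


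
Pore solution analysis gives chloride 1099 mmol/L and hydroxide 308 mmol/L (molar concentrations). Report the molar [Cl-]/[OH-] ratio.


Threshold parameter = [Cl-] / [OH-] (molar basis; both in mmol/L, so units cancel)
Ratio = 1099 / 308 = 3.57

3.57


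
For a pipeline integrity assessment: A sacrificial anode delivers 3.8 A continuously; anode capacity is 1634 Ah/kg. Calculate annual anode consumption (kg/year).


Annual consumption = current * hours per year / capacity
Rate = 3.8 * 8760 / 1634 = 20.4 kg/year

20.4 kg/year


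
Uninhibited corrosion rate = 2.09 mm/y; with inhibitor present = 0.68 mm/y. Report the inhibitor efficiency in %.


Apply the inhibitor-efficiency definition: IE = (CR_blank − CR_inh)/CR_blank × 100
IE = (2.09 − 0.68) / 2.09 × 100
IE = 1.41 / 2.09 × 100 = 67.5 %

67.5 %


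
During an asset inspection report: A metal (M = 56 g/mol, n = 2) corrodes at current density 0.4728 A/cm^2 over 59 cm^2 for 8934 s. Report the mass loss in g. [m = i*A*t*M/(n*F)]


Apply Faraday's law: m = i*A*t*M / (n*F)
Total charge passed Q = i*A*t = 0.4728*59*8934 = 249215.7168 C
m = Q*M/(n*F) = 249215.7168*56/(2*96485) = 72.3225 g

72.3225 g


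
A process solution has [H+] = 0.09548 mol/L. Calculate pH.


pH = −log10[H+]
pH = −log10(0.09548) = 1.02

1.02


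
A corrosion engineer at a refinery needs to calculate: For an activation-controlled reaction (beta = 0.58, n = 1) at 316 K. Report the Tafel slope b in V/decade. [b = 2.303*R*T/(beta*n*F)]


Apply the Tafel slope relation: b = 2.303*R*T/(beta*n*F)
Numerator: 2.303 * 8.314 * 316 = 6050.5
Denominator: 0.58 * 1 * 96485 = 55961.3
b = 6050.5 / 55961.3 = 0.108 V/decade

0.108 V/decade


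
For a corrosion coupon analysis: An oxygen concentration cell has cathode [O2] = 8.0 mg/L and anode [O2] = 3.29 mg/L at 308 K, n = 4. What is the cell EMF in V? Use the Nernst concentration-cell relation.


Apply the Nernst concentration-cell relation: E = (RT/nF)*ln(C_cathode/C_anode)
RT/nF = 8.314*308/(4*96485) = 0.006635 V
ln(8.0/3.29) = 0.88855
E = 0.006635 * 0.88855 = 0.0059 V

0.0059 V


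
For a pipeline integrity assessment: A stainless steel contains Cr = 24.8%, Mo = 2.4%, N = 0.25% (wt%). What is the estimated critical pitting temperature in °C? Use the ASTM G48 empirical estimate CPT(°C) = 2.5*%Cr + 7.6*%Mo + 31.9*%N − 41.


Apply the ASTM G48 empirical CPT estimate: CPT(°C) = 2.5*%Cr + 7.6*%Mo + 31.9*%N − 41
2.5*24.8 = 62; 7.6*2.4 = 18.24; 31.9*0.25 = 7.975
CPT = 62 + 18.24 + 7.975 − 41 = 47.215 °C
Rounded to 0.1 °C: CPT ≈ 47.2 °C

47.2 °C


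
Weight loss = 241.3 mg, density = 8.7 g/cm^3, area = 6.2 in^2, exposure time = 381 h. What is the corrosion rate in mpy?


Apply the mpy weight-loss relation: CR = 534 * W / (D * A * T)
Numerator: 534 * 241.3 = 128854.2
Denominator: 8.7 * 6.2 * 381 = 20551.14
CR = 128854.2 / 20551.14 = 6.2699 mpy

6.2699 mpy


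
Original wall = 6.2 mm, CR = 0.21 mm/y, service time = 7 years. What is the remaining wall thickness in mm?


Remaining wall = original − CR × time
t = 6.2 − 0.21*7 = 6.2 − 1.47 = 4.73 mm

4.73 mm


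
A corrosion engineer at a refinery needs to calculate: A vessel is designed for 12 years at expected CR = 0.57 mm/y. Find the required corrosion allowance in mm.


Corrosion allowance = CR × design life
CA = 0.57 * 12 = 6.84 mm

6.84 mm


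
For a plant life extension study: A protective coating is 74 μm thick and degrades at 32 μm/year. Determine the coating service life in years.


Service life = thickness / degradation rate
Life = 74 / 32 = 2.3 years

2.3 years


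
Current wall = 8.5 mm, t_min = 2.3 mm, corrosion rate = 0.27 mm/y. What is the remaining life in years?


Apply the remaining-life relation: RL = (t_current − t_min) / CR
RL = (8.5 − 2.3) / 0.27 = 6.2 / 0.27 = 23.0 years

23.0 years


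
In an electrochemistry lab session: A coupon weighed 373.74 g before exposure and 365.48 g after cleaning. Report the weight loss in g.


Weight loss = initial − final
WL = 373.74 − 365.48 = 8.26 g

8.26 g


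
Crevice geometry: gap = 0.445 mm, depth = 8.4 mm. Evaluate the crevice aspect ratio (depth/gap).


Aspect ratio = depth / gap
Ratio = 8.4 / 0.445 = 18.9

18.9


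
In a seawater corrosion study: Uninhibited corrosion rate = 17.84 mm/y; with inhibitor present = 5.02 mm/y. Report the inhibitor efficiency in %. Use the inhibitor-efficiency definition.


Apply the inhibitor-efficiency definition: IE = (CR_blank − CR_inh)/CR_blank × 100
IE = (17.84 − 5.02) / 17.84 × 100
IE = 12.82 / 17.84 × 100 = 71.9 %

71.9 %


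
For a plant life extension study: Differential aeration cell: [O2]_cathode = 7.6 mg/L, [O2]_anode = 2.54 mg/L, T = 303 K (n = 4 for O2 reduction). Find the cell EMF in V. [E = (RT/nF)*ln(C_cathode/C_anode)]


Apply the Nernst concentration-cell relation: E = (RT/nF)*ln(C_cathode/C_anode)
RT/nF = 8.314*303/(4*96485) = 0.00652729 V
ln(7.6/2.54) = 1.09598
E = 0.00652729 * 1.09598 = 0.00715 V

0.00715 V


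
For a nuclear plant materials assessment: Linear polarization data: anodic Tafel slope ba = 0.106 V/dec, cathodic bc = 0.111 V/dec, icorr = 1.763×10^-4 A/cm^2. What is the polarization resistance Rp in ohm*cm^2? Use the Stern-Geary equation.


Apply the Stern-Geary equation: Rp = ba*bc / (2.303*icorr*(ba+bc))
ba*bc = 0.106*0.111 = 0.011766
ba+bc = 0.217; 2.303*icorr*(ba+bc) = 2.303*1.763×10^-4*0.217 = 8.8106101×10^-5
Rp = 0.011766 / 8.8106101×10^-5 = 133.54 ohm*cm^2

133.54 ohm*cm^2


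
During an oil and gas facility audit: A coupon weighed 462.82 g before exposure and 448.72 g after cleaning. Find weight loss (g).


Weight loss = initial − final
WL = 462.82 − 448.72 = 14.1 g

14.1 g


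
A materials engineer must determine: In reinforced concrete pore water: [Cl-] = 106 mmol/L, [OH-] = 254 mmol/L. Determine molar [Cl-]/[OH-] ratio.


Threshold parameter = [Cl-] / [OH-] (molar basis; both in mmol/L, so units cancel)
Ratio = 106 / 254 = 0.42

0.42


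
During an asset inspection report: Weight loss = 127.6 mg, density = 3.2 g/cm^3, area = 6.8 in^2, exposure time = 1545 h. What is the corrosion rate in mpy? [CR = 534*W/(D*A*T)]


Apply the mpy weight-loss relation: CR = 534 * W / (D * A * T)
Numerator: 534 * 127.6 = 68138.4
Denominator: 3.2 * 6.8 * 1545 = 33619.2
CR = 68138.4 / 33619.2 = 2.02677 mpy

2.02677 mpy


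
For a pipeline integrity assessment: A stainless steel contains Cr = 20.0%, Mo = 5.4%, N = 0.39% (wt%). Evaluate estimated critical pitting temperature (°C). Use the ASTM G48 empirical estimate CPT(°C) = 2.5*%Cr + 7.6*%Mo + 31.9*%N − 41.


Apply the ASTM G48 empirical CPT estimate: CPT(°C) = 2.5*%Cr + 7.6*%Mo + 31.9*%N − 41
2.5*20.0 = 50; 7.6*5.4 = 41.04; 31.9*0.39 = 12.441
CPT = 50 + 41.04 + 12.441 − 41 = 62.481 °C
Rounded to 0.1 °C: CPT ≈ 62.5 °C

62.5 °C


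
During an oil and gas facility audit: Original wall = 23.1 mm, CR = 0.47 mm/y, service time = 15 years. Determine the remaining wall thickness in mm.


Remaining wall = original − CR × time
t = 23.1 − 0.47*15 = 23.1 − 7.05 = 16.05 mm

16.05 mm


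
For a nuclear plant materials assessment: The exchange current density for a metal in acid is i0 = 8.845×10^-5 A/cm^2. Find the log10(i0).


i0 = 8.845×10^-5 A/cm^2
log10(i0) = -4.053

-4.053


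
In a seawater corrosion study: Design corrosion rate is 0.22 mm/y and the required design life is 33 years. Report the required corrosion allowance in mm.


Corrosion allowance = CR × design life
CA = 0.22 * 33 = 7.26 mm

7.26 mm


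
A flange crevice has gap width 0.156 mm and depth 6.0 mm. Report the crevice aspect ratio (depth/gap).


Aspect ratio = depth / gap
Ratio = 6.0 / 0.156 = 38.5

38.5


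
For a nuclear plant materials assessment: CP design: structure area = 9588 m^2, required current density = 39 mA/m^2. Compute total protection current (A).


I = area * current density, then convert mA → A (÷1000)
I = 9588 * 39 / 1000 = 373.93 A

373.93 A


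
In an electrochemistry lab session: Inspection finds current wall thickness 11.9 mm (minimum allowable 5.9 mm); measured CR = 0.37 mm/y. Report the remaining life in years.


Apply the remaining-life relation: RL = (t_current − t_min) / CR
RL = (11.9 − 5.9) / 0.37 = 6.0 / 0.37 = 16.2 years

16.2 years


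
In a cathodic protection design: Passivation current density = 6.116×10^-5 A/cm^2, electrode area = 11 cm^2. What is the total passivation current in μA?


I = i_pass * A, then convert A → μA (×10^6)
I = 6.116×10^-5 * 11 * 10^6 = 672.76 μA

672.76 μA


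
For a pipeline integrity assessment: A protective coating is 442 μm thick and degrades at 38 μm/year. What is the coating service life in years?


Service life = thickness / degradation rate
Life = 442 / 38 = 11.6 years

11.6 years


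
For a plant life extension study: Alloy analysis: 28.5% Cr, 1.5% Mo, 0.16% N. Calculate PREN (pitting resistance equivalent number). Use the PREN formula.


Apply the PREN formula: PREN = Cr + 3.3*Mo + 16*N
PREN = 28.5 + 3.3*1.5 + 16*0.16
PREN = 28.5 + 4.95 + 2.56 = 36.01

36.01


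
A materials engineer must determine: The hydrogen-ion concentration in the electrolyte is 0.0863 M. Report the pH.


pH = −log10[H+]
pH = −log10(0.0863) = 1.06

1.06


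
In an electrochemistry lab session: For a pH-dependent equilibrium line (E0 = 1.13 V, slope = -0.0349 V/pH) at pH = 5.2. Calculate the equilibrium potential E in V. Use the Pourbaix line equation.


Apply the Pourbaix line equation: E = E0 + slope*pH
E = 1.13 + (-0.0349)*5.2 = 1.13 + (-0.18148) = 0.94852 V
Rounded to 3 decimal places: E = 0.949 V

0.949 V


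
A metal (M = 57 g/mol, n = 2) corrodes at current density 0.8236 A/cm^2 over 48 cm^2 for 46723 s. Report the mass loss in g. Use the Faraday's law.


Apply Faraday's law: m = i*A*t*M / (n*F)
Total charge passed Q = i*A*t = 0.8236*48*46723 = 1847091.0144 C
m = Q*M/(n*F) = 1847091.0144*57/(2*96485) = 545.599 g

545.599 g


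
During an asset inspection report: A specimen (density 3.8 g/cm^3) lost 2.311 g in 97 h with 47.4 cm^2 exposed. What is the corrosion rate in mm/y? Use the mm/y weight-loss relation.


Apply the mm/y weight-loss relation: CR = 87600 * W / (D * A * T)
Numerator: 87600 * 2.311 = 202443.6
Denominator: 3.8 * 47.4 * 97 = 17471.64
CR = 202443.6 / 17471.64 = 11.58698 mm/y

11.58698 mm/y


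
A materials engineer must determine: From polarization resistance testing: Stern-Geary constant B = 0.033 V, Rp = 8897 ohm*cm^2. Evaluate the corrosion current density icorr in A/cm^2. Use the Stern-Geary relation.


Apply the Stern-Geary relation: icorr = B / Rp
icorr = 0.033 / 8897 = 3.709×10^-6 A/cm^2

3.709×10^-6 A/cm^2


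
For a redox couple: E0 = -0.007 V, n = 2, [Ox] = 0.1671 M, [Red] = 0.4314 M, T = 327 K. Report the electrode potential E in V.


Apply the Nernst equation: E = E0 + (RT/nF)*ln([Ox]/[Red])
Step 1: RT/nF = 8.314*327/(2*96485) = 0.0140886 V
Step 2: [Ox]/[Red] = 0.1671/0.4314 = 0.387344
Step 3: ln(0.387344) = -0.948442
Step 4: correction = 0.0140886 * -0.948442 = -0.013 V
E = -0.007 + -0.013 = -0.02 V

-0.02 V


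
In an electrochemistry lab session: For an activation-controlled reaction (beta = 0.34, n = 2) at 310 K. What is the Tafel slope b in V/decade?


Apply the Tafel slope relation: b = 2.303*R*T/(beta*n*F)
Numerator: 2.303 * 8.314 * 310 = 5935.61
Denominator: 0.34 * 2 * 96485 = 65609.8
b = 5935.61 / 65609.8 = 0.0905 V/decade

0.0905 V/decade


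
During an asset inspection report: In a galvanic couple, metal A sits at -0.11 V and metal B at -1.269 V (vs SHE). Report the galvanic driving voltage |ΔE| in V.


Driving voltage is the absolute potential difference.
|ΔE| = |-0.11 − (-1.269)| = 1.159 V

1.159 V


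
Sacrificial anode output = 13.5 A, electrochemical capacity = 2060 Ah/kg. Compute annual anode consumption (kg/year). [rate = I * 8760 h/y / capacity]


Annual consumption = current * hours per year / capacity
Rate = 13.5 * 8760 / 2060 = 57.4 kg/year

57.4 kg/year


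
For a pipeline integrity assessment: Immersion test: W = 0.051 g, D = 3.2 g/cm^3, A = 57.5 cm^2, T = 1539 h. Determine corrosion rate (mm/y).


Apply the mm/y weight-loss relation: CR = 87600 * W / (D * A * T)
Numerator: 87600 * 0.051 = 4467.6
Denominator: 3.2 * 57.5 * 1539 = 283176.0
CR = 4467.6 / 283176.0 = 0.015777 mm/y

0.015777 mm/y


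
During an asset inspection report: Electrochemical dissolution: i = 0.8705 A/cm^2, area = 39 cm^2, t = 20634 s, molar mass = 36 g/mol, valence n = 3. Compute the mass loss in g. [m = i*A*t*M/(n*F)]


Apply Faraday's law: m = i*A*t*M / (n*F)
Total charge passed Q = i*A*t = 0.8705*39*20634 = 700513.983 C
m = Q*M/(n*F) = 700513.983*36/(3*96485) = 87.124 g

87.124 g


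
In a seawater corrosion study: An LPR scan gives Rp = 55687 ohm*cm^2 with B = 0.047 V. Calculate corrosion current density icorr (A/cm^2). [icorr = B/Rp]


Apply the Stern-Geary relation: icorr = B / Rp
icorr = 0.047 / 55687 = 8.44×10^-7 A/cm^2

8.44×10^-7 A/cm^2


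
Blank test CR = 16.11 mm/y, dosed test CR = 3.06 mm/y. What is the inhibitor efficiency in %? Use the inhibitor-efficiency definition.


Apply the inhibitor-efficiency definition: IE = (CR_blank − CR_inh)/CR_blank × 100
IE = (16.11 − 3.06) / 16.11 × 100
IE = 13.05 / 16.11 × 100 = 81.0 %

81.0 %


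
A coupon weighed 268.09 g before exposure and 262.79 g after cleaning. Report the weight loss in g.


Weight loss = initial − final
WL = 268.09 − 262.79 = 5.3 g

5.3 g


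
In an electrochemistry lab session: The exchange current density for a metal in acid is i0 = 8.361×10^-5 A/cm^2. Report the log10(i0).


i0 = 8.361×10^-5 A/cm^2
log10(i0) = -4.078

-4.078


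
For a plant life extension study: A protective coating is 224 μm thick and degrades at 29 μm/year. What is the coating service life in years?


Service life = thickness / degradation rate
Life = 224 / 29 = 7.7 years

7.7 years


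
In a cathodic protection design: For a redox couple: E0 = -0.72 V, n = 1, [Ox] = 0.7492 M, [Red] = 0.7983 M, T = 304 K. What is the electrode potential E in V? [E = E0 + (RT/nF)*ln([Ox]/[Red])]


Apply the Nernst equation: E = E0 + (RT/nF)*ln([Ox]/[Red])
Step 1: RT/nF = 8.314*304/(1*96485) = 0.02619533 V
Step 2: [Ox]/[Red] = 0.7492/0.7983 = 0.938494
Step 3: ln(0.938494) = -0.063479
Step 4: correction = 0.02619533 * -0.063479 = -0.002 V
E = -0.72 + -0.002 = -0.722 V

-0.722 V


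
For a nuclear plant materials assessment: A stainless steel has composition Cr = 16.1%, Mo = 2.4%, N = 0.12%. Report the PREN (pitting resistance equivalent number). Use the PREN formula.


Apply the PREN formula: PREN = Cr + 3.3*Mo + 16*N
PREN = 16.1 + 3.3*2.4 + 16*0.12
PREN = 16.1 + 7.92 + 1.92 = 25.94

25.94


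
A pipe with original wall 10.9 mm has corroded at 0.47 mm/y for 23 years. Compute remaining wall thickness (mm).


Remaining wall = original − CR × time
t = 10.9 − 0.47*23 = 10.9 − 10.81 = 0.09 mm

0.09 mm


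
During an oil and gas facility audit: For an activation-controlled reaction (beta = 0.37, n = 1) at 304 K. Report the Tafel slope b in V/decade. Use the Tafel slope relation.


Apply the Tafel slope relation: b = 2.303*R*T/(beta*n*F)
Numerator: 2.303 * 8.314 * 304 = 5820.73
Denominator: 0.37 * 1 * 96485 = 35699.45
b = 5820.73 / 35699.45 = 0.163 V/decade

0.163 V/decade


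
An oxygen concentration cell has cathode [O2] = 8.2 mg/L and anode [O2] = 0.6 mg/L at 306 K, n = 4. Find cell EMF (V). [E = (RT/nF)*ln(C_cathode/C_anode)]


Apply the Nernst concentration-cell relation: E = (RT/nF)*ln(C_cathode/C_anode)
RT/nF = 8.314*306/(4*96485) = 0.00659192 V
ln(8.2/0.6) = 2.61496
E = 0.00659192 * 2.61496 = 0.01724 V

0.01724 V


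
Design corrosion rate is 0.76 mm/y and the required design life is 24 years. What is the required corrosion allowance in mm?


Corrosion allowance = CR × design life
CA = 0.76 * 24 = 18.24 mm

18.24 mm


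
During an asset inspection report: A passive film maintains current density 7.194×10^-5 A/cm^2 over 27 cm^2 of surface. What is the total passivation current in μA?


I = i_pass * A, then convert A → μA (×10^6)
I = 7.194×10^-5 * 27 * 10^6 = 1942.38 μA

1942.38 μA


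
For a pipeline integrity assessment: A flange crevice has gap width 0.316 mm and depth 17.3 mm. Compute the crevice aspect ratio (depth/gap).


Aspect ratio = depth / gap
Ratio = 17.3 / 0.316 = 54.7

54.7


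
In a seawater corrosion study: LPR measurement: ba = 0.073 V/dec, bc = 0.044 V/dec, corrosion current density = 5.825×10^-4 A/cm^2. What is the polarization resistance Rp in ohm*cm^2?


Apply the Stern-Geary equation: Rp = ba*bc / (2.303*icorr*(ba+bc))
ba*bc = 0.073*0.044 = 0.003212
ba+bc = 0.117; 2.303*icorr*(ba+bc) = 2.303*5.825×10^-4*0.117 = 1.5695521×10^-4
Rp = 0.003212 / 1.5695521×10^-4 = 20.5 ohm*cm^2

20.5 ohm*cm^2


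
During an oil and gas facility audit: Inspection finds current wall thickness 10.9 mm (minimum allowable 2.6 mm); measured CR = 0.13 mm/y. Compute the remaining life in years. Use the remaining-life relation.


Apply the remaining-life relation: RL = (t_current − t_min) / CR
RL = (10.9 − 2.6) / 0.13 = 8.3 / 0.13 = 63.8 years

63.8 years


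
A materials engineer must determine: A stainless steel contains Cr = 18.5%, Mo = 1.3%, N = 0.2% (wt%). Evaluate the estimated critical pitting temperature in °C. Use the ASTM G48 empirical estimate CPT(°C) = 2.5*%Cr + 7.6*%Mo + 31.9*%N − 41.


Apply the ASTM G48 empirical CPT estimate: CPT(°C) = 2.5*%Cr + 7.6*%Mo + 31.9*%N − 41
2.5*18.5 = 46.25; 7.6*1.3 = 9.88; 31.9*0.2 = 6.38
CPT = 46.25 + 9.88 + 6.38 − 41 = 21.51 °C
Rounded to 0.1 °C: CPT ≈ 21.5 °C

21.5 °C


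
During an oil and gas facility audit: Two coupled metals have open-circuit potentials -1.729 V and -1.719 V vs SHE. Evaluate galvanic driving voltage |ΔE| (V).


Driving voltage is the absolute potential difference.
|ΔE| = |-1.729 − (-1.719)| = 0.01 V

0.01 V


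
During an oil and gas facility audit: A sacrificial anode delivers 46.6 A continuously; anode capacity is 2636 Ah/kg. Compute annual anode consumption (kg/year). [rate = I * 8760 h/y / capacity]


Annual consumption = current * hours per year / capacity
Rate = 46.6 * 8760 / 2636 = 154.9 kg/year

154.9 kg/year


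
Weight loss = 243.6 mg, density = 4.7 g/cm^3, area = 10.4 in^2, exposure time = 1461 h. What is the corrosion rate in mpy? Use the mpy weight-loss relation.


Apply the mpy weight-loss relation: CR = 534 * W / (D * A * T)
Numerator: 534 * 243.6 = 130082.4
Denominator: 4.7 * 10.4 * 1461 = 71413.68
CR = 130082.4 / 71413.68 = 1.82153 mpy

1.82153 mpy


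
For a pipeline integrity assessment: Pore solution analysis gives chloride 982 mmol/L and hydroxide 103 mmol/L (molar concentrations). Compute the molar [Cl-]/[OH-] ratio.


Threshold parameter = [Cl-] / [OH-] (molar basis; both in mmol/L, so units cancel)
Ratio = 982 / 103 = 9.53

9.53


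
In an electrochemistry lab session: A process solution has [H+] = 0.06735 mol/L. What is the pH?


pH = −log10[H+]
pH = −log10(0.06735) = 1.17

1.17


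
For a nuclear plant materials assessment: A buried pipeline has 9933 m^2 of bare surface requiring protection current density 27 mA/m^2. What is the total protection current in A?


I = area * current density, then convert mA → A (÷1000)
I = 9933 * 27 / 1000 = 268.19 A

268.19 A


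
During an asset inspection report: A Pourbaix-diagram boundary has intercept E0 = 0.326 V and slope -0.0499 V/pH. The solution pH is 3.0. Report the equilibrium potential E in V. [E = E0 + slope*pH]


Apply the Pourbaix line equation: E = E0 + slope*pH
E = 0.326 + (-0.0499)*3.0 = 0.326 + (-0.1497) = 0.1763 V
Rounded to 4 decimal places: E = 0.1763 V

0.1763 V


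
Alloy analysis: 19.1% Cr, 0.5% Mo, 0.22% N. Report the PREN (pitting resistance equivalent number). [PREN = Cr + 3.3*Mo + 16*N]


Apply the PREN formula: PREN = Cr + 3.3*Mo + 16*N
PREN = 19.1 + 3.3*0.5 + 16*0.22
PREN = 19.1 + 1.65 + 3.52 = 24.27

24.27


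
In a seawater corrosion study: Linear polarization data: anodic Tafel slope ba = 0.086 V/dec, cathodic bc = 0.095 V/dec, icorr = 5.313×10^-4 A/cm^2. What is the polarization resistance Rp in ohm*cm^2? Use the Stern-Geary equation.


Apply the Stern-Geary equation: Rp = ba*bc / (2.303*icorr*(ba+bc))
ba*bc = 0.086*0.095 = 0.00817
ba+bc = 0.181; 2.303*icorr*(ba+bc) = 2.303*5.313×10^-4*0.181 = 2.2146869×10^-4
Rp = 0.00817 / 2.2146869×10^-4 = 36.9 ohm*cm^2

36.9 ohm*cm^2


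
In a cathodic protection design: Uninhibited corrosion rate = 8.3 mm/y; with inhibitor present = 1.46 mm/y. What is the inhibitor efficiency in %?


Apply the inhibitor-efficiency definition: IE = (CR_blank − CR_inh)/CR_blank × 100
IE = (8.3 − 1.46) / 8.3 × 100
IE = 6.84 / 8.3 × 100 = 82.4 %

82.4 %


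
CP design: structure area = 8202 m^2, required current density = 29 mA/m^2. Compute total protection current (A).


I = area * current density, then convert mA → A (÷1000)
I = 8202 * 29 / 1000 = 237.86 A

237.86 A


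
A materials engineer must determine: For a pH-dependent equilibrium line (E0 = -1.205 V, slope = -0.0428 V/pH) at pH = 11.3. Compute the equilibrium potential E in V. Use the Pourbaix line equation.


Apply the Pourbaix line equation: E = E0 + slope*pH
E = -1.205 + (-0.0428)*11.3 = -1.205 + (-0.48364) = -1.68864 V
Rounded to 3 decimal places: E = -1.689 V

-1.689 V


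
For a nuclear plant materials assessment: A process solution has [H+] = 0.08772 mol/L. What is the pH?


pH = −log10[H+]
pH = −log10(0.08772) = 1.06

1.06


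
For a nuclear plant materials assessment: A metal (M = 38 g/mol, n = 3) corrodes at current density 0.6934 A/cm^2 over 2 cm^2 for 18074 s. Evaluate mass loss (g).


Apply Faraday's law: m = i*A*t*M / (n*F)
Total charge passed Q = i*A*t = 0.6934*2*18074 = 25065.0232 C
m = Q*M/(n*F) = 25065.0232*38/(3*96485) = 3.29057 g

3.29057 g


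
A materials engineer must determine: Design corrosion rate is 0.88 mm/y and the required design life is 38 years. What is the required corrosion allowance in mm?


Corrosion allowance = CR × design life
CA = 0.88 * 38 = 33.44 mm

33.44 mm


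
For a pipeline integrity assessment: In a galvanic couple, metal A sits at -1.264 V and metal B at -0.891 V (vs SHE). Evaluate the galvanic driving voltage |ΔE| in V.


Driving voltage is the absolute potential difference.
|ΔE| = |-1.264 − (-0.891)| = 0.373 V

0.373 V


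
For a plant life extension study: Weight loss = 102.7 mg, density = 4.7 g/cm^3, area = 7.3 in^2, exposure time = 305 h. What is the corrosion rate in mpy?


Apply the mpy weight-loss relation: CR = 534 * W / (D * A * T)
Numerator: 534 * 102.7 = 54841.8
Denominator: 4.7 * 7.3 * 305 = 10464.55
CR = 54841.8 / 10464.55 = 5.24072 mpy

5.24072 mpy


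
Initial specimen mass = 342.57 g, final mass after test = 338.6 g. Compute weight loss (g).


Weight loss = initial − final
WL = 342.57 − 338.6 = 3.97 g

3.97 g


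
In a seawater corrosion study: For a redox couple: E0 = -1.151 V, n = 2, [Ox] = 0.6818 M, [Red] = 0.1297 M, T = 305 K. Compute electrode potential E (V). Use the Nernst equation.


Apply the Nernst equation: E = E0 + (RT/nF)*ln([Ox]/[Red])
Step 1: RT/nF = 8.314*305/(2*96485) = 0.01314075 V
Step 2: [Ox]/[Red] = 0.6818/0.1297 = 5.256746
Step 3: ln(5.256746) = 1.659512
Step 4: correction = 0.01314075 * 1.659512 = 0.022 V
E = -1.151 + 0.022 = -1.129 V

-1.129 V


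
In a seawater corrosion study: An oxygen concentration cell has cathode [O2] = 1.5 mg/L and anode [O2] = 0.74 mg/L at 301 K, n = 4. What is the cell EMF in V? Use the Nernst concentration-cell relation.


Apply the Nernst concentration-cell relation: E = (RT/nF)*ln(C_cathode/C_anode)
RT/nF = 8.314*301/(4*96485) = 0.0064842 V
ln(1.5/0.74) = 0.70657
E = 0.0064842 * 0.70657 = 0.00458 V

0.00458 V


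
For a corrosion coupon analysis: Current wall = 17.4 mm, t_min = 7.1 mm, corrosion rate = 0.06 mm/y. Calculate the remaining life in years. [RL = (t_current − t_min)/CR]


Apply the remaining-life relation: RL = (t_current − t_min) / CR
RL = (17.4 − 7.1) / 0.06 = 10.3 / 0.06 = 171.7 years

171.7 years


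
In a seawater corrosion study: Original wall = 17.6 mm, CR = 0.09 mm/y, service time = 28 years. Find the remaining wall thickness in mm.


Remaining wall = original − CR × time
t = 17.6 − 0.09*28 = 17.6 − 2.52 = 15.08 mm

15.08 mm


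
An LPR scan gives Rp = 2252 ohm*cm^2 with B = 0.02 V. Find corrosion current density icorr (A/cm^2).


Apply the Stern-Geary relation: icorr = B / Rp
icorr = 0.02 / 2252 = 8.881×10^-6 A/cm^2

8.881×10^-6 A/cm^2


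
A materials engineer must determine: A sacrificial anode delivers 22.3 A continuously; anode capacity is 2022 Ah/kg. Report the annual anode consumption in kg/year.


Annual consumption = current * hours per year / capacity
Rate = 22.3 * 8760 / 2022 = 96.6 kg/year

96.6 kg/year


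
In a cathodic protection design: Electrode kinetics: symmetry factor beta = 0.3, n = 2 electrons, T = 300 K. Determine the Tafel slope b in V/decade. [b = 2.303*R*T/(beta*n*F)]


Apply the Tafel slope relation: b = 2.303*R*T/(beta*n*F)
Numerator: 2.303 * 8.314 * 300 = 5744.14
Denominator: 0.3 * 2 * 96485 = 57891.0
b = 5744.14 / 57891.0 = 0.0992 V/decade

0.0992 V/decade


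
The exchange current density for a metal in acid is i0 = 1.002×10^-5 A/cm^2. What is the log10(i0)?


i0 = 1.002×10^-5 A/cm^2
log10(i0) = -4.999

-4.999


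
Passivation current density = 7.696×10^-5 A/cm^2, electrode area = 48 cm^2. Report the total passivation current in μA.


I = i_pass * A, then convert A → μA (×10^6)
I = 7.696×10^-5 * 48 * 10^6 = 3694.08 μA

3694.08 μA


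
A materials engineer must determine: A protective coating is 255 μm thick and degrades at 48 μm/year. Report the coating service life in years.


Service life = thickness / degradation rate
Life = 255 / 48 = 5.3 years

5.3 years


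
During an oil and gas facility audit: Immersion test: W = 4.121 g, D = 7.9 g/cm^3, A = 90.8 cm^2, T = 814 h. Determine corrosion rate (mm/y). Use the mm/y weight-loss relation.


Apply the mm/y weight-loss relation: CR = 87600 * W / (D * A * T)
Numerator: 87600 * 4.121 = 360999.6
Denominator: 7.9 * 90.8 * 814 = 583898.48
CR = 360999.6 / 583898.48 = 0.6183 mm/y

0.6183 mm/y


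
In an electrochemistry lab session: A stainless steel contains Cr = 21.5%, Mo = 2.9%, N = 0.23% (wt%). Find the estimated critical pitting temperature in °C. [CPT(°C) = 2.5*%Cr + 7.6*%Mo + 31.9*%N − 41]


Apply the ASTM G48 empirical CPT estimate: CPT(°C) = 2.5*%Cr + 7.6*%Mo + 31.9*%N − 41
2.5*21.5 = 53.75; 7.6*2.9 = 22.04; 31.9*0.23 = 7.337
CPT = 53.75 + 22.04 + 7.337 − 41 = 42.127 °C
Rounded to 0.1 °C: CPT ≈ 42.1 °C

42.1 °C


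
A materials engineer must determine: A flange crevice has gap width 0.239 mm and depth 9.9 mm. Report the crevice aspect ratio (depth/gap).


Aspect ratio = depth / gap
Ratio = 9.9 / 0.239 = 41.4

41.4


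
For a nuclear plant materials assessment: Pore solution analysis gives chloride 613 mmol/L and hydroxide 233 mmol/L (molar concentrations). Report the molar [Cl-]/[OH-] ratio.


Threshold parameter = [Cl-] / [OH-] (molar basis; both in mmol/L, so units cancel)
Ratio = 613 / 233 = 2.63

2.63


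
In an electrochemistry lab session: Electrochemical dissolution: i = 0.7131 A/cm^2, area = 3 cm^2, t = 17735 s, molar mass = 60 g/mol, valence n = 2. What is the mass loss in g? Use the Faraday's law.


Apply Faraday's law: m = i*A*t*M / (n*F)
Total charge passed Q = i*A*t = 0.7131*3*17735 = 37940.4855 C
m = Q*M/(n*F) = 37940.4855*60/(2*96485) = 11.797 g

11.797 g


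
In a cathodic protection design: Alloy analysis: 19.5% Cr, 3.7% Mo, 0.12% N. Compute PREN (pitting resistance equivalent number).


Apply the PREN formula: PREN = Cr + 3.3*Mo + 16*N
PREN = 19.5 + 3.3*3.7 + 16*0.12
PREN = 19.5 + 12.21 + 1.92 = 33.63

33.63


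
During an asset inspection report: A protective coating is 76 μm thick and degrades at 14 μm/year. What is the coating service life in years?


Service life = thickness / degradation rate
Life = 76 / 14 = 5.4 years

5.4 years


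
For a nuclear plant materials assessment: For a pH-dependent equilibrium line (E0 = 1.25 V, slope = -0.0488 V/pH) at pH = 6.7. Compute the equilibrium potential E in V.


Apply the Pourbaix line equation: E = E0 + slope*pH
E = 1.25 + (-0.0488)*6.7 = 1.25 + (-0.32696) = 0.92304 V
Rounded to 3 decimal places: E = 0.923 V

0.923 V


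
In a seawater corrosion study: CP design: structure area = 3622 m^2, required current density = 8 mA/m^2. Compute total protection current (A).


I = area * current density, then convert mA → A (÷1000)
I = 3622 * 8 / 1000 = 28.98 A

28.98 A


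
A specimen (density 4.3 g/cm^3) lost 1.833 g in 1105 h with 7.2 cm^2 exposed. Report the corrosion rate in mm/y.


Apply the mm/y weight-loss relation: CR = 87600 * W / (D * A * T)
Numerator: 87600 * 1.833 = 160570.8
Denominator: 4.3 * 7.2 * 1105 = 34210.8
CR = 160570.8 / 34210.8 = 4.6936 mm/y

4.6936 mm/y


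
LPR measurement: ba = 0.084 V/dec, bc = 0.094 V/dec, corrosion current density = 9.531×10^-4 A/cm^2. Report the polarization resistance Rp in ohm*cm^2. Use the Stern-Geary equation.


Apply the Stern-Geary equation: Rp = ba*bc / (2.303*icorr*(ba+bc))
ba*bc = 0.084*0.094 = 0.007896
ba+bc = 0.178; 2.303*icorr*(ba+bc) = 2.303*9.531×10^-4*0.178 = 3.907081×10^-4
Rp = 0.007896 / 3.907081×10^-4 = 20.21 ohm*cm^2

20.21 ohm*cm^2


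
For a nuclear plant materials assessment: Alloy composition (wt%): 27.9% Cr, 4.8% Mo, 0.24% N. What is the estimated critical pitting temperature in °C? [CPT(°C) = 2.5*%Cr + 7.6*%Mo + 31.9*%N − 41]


Apply the ASTM G48 empirical CPT estimate: CPT(°C) = 2.5*%Cr + 7.6*%Mo + 31.9*%N − 41
2.5*27.9 = 69.75; 7.6*4.8 = 36.48; 31.9*0.24 = 7.656
CPT = 69.75 + 36.48 + 7.656 − 41 = 72.886 °C
Rounded to 0.1 °C: CPT ≈ 72.9 °C

72.9 °C


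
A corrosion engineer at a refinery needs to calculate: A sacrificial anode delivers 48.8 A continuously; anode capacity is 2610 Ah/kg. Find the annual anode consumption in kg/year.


Annual consumption = current * hours per year / capacity
Rate = 48.8 * 8760 / 2610 = 163.8 kg/year

163.8 kg/year


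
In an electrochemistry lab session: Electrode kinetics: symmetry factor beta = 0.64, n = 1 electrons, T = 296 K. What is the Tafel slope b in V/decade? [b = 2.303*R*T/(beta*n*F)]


Apply the Tafel slope relation: b = 2.303*R*T/(beta*n*F)
Numerator: 2.303 * 8.314 * 296 = 5667.55
Denominator: 0.64 * 1 * 96485 = 61750.4
b = 5667.55 / 61750.4 = 0.092 V/decade

0.092 V/decade


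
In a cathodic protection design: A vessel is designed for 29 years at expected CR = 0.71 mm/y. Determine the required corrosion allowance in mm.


Corrosion allowance = CR × design life
CA = 0.71 * 29 = 20.59 mm

20.59 mm


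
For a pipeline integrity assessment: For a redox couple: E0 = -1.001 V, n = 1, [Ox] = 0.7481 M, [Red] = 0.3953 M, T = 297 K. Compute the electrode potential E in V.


Apply the Nernst equation: E = E0 + (RT/nF)*ln([Ox]/[Red])
Step 1: RT/nF = 8.314*297/(1*96485) = 0.02559214 V
Step 2: [Ox]/[Red] = 0.7481/0.3953 = 1.892487
Step 3: ln(1.892487) = 0.637892
Step 4: correction = 0.02559214 * 0.637892 = 0.0163 V
E = -1.001 + 0.0163 = -0.9847 V

-0.9847 V


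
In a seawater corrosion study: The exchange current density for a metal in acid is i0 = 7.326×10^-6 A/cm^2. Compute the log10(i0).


i0 = 7.326×10^-6 A/cm^2
log10(i0) = -5.135

-5.135


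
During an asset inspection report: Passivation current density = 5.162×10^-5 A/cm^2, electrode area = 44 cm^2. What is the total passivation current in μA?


I = i_pass * A, then convert A → μA (×10^6)
I = 5.162×10^-5 * 44 * 10^6 = 2271.28 μA

2271.28 μA


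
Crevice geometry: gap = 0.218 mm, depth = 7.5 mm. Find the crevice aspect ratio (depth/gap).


Aspect ratio = depth / gap
Ratio = 7.5 / 0.218 = 34.4

34.4


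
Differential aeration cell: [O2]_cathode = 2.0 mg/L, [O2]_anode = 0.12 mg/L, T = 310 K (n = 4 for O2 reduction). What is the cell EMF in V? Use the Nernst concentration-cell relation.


Apply the Nernst concentration-cell relation: E = (RT/nF)*ln(C_cathode/C_anode)
RT/nF = 8.314*310/(4*96485) = 0.00667808 V
ln(2.0/0.12) = 2.81341
E = 0.00667808 * 2.81341 = 0.01879 V

0.01879 V


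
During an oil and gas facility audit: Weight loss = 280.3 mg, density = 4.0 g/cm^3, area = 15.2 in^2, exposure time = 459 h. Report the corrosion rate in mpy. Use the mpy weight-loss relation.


Apply the mpy weight-loss relation: CR = 534 * W / (D * A * T)
Numerator: 534 * 280.3 = 149680.2
Denominator: 4.0 * 15.2 * 459 = 27907.2
CR = 149680.2 / 27907.2 = 5.3635 mpy

5.3635 mpy


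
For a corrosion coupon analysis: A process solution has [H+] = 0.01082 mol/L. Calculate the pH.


pH = −log10[H+]
pH = −log10(0.01082) = 1.97

1.97


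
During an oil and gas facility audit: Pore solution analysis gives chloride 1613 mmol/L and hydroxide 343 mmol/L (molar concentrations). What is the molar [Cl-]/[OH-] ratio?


Threshold parameter = [Cl-] / [OH-] (molar basis; both in mmol/L, so units cancel)
Ratio = 1613 / 343 = 4.7

4.7


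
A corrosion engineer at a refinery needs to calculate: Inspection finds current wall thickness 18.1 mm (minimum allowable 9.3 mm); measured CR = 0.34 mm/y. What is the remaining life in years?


Apply the remaining-life relation: RL = (t_current − t_min) / CR
RL = (18.1 − 9.3) / 0.34 = 8.8 / 0.34 = 25.9 years

25.9 years


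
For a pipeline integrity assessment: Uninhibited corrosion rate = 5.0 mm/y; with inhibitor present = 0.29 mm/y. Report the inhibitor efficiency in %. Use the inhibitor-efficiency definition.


Apply the inhibitor-efficiency definition: IE = (CR_blank − CR_inh)/CR_blank × 100
IE = (5.0 − 0.29) / 5.0 × 100
IE = 4.71 / 5.0 × 100 = 94.2 %

94.2 %


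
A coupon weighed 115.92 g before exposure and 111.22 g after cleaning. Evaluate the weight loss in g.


Weight loss = initial − final
WL = 115.92 − 111.22 = 4.7 g

4.7 g


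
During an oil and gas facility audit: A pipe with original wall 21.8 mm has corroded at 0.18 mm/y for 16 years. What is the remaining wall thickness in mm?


Remaining wall = original − CR × time
t = 21.8 − 0.18*16 = 21.8 − 2.88 = 18.92 mm

18.92 mm


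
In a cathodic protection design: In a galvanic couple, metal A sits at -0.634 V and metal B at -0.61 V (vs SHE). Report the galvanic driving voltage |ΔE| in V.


Driving voltage is the absolute potential difference.
|ΔE| = |-0.634 − (-0.61)| = 0.024 V

0.024 V


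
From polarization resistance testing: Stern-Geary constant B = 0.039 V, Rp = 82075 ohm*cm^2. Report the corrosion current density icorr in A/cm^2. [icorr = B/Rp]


Apply the Stern-Geary relation: icorr = B / Rp
icorr = 0.039 / 82075 = 4.752×10^-7 A/cm^2

4.752×10^-7 A/cm^2


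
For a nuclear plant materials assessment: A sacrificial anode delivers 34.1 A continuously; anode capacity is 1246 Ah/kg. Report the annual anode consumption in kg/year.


Annual consumption = current * hours per year / capacity
Rate = 34.1 * 8760 / 1246 = 239.7 kg/year

239.7 kg/year


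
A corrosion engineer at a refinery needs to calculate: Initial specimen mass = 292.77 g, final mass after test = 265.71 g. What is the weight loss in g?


Weight loss = initial − final
WL = 292.77 − 265.71 = 27.06 g

27.06 g


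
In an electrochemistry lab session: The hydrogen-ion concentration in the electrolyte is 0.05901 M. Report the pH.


pH = −log10[H+]
pH = −log10(0.05901) = 1.23

1.23


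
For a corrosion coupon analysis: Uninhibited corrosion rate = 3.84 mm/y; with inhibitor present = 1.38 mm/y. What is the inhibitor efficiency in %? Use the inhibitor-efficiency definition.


Apply the inhibitor-efficiency definition: IE = (CR_blank − CR_inh)/CR_blank × 100
IE = (3.84 − 1.38) / 3.84 × 100
IE = 2.46 / 3.84 × 100 = 64.1 %

64.1 %


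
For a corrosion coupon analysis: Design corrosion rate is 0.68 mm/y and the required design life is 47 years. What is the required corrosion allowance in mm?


Corrosion allowance = CR × design life
CA = 0.68 * 47 = 31.96 mm

31.96 mm


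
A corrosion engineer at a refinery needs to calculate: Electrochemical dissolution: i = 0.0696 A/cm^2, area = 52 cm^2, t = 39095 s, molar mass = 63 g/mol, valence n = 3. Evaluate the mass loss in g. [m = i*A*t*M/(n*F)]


Apply Faraday's law: m = i*A*t*M / (n*F)
Total charge passed Q = i*A*t = 0.0696*52*39095 = 141492.624 C
m = Q*M/(n*F) = 141492.624*63/(3*96485) = 30.7959 g

30.7959 g


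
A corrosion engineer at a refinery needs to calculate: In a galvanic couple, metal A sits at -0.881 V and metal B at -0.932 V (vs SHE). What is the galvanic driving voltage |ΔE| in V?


Driving voltage is the absolute potential difference.
|ΔE| = |-0.881 − (-0.932)| = 0.051 V

0.051 V


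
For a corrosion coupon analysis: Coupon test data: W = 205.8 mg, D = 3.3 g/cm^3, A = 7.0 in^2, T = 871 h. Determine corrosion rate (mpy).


Apply the mpy weight-loss relation: CR = 534 * W / (D * A * T)
Numerator: 534 * 205.8 = 109897.2
Denominator: 3.3 * 7.0 * 871 = 20120.1
CR = 109897.2 / 20120.1 = 5.4621 mpy

5.4621 mpy


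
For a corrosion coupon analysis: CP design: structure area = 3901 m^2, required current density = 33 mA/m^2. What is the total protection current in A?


I = area * current density, then convert mA → A (÷1000)
I = 3901 * 33 / 1000 = 128.73 A

128.73 A


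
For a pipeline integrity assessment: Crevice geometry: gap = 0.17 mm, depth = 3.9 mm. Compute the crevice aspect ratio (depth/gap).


Aspect ratio = depth / gap
Ratio = 3.9 / 0.17 = 22.9

22.9


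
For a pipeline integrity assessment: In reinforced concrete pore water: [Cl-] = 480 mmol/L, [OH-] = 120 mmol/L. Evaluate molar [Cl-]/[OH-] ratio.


Threshold parameter = [Cl-] / [OH-] (molar basis; both in mmol/L, so units cancel)
Ratio = 480 / 120 = 4.0

4.0


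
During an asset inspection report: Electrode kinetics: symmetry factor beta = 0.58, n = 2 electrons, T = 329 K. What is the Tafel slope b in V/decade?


Apply the Tafel slope relation: b = 2.303*R*T/(beta*n*F)
Numerator: 2.303 * 8.314 * 329 = 6299.41
Denominator: 0.58 * 2 * 96485 = 111922.6
b = 6299.41 / 111922.6 = 0.0563 V/decade

0.0563 V/decade
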